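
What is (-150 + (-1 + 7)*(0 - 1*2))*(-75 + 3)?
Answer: 11664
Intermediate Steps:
(-150 + (-1 + 7)*(0 - 1*2))*(-75 + 3) = (-150 + 6*(0 - 2))*(-72) = (-150 + 6*(-2))*(-72) = (-150 - 12)*(-72) = -162*(-72) = 11664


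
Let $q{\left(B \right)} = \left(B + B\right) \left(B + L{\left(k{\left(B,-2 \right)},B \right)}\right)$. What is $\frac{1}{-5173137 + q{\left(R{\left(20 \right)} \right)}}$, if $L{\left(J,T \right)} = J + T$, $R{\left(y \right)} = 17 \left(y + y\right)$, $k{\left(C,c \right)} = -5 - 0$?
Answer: $- \frac{1}{3330337} \approx -3.0027 \cdot 10^{-7}$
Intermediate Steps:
$k{\left(C,c \right)} = -5$ ($k{\left(C,c \right)} = -5 + 0 = -5$)
$R{\left(y \right)} = 34 y$ ($R{\left(y \right)} = 17 \cdot 2 y = 34 y$)
$q{\left(B \right)} = 2 B \left(-5 + 2 B\right)$ ($q{\left(B \right)} = \left(B + B\right) \left(B + \left(-5 + B\right)\right) = 2 B \left(-5 + 2 B\right)$)
$\frac{1}{-5173137 + q{\left(R{\left(20 \right)} \right)}} = \frac{1}{-5173137 + 2 \cdot 34 \cdot 20 \left(-5 + 2 \cdot 34 \cdot 20\right)} = \frac{1}{-5173137 + 2 \cdot 680 \left(-5 + 2 \cdot 680\right)} = \frac{1}{-5173137 + 2 \cdot 680 \left(-5 + 1360\right)} = \frac{1}{-5173137 + 2 \cdot 680 \cdot 1355} = \frac{1}{-5173137 + 1842800} = \frac{1}{-3330337} = - \frac{1}{3330337}$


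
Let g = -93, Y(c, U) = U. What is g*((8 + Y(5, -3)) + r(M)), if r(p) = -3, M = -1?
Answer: -186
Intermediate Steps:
g*((8 + Y(5, -3)) + r(M)) = -93*((8 - 3) - 3) = -93*(5 - 3) = -93*2 = -186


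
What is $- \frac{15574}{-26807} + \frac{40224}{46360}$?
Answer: $\frac{225036926}{155346565} \approx 1.4486$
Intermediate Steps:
$- \frac{15574}{-26807} + \frac{40224}{46360} = \left(-15574\right) \left(- \frac{1}{26807}\right) + 40224 \cdot \frac{1}{46360} = \frac{15574}{26807} + \frac{5028}{5795} = \frac{225036926}{155346565}$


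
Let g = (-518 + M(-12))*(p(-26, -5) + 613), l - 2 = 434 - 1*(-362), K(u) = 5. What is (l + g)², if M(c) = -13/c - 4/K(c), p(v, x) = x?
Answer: 22180388675236/225 ≈ 9.8580e+10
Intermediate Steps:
l = 798 (l = 2 + (434 - 1*(-362)) = 2 + (434 + 362) = 2 + 796 = 798)
M(c) = -⅘ - 13/c (M(c) = -13/c - 4/5 = -13/c - 4*⅕ = -13/c - ⅘ = -⅘ - 13/c)
g = -4721576/15 (g = (-518 + (-⅘ - 13/(-12)))*(-5 + 613) = (-518 + (-⅘ - 13*(-1/12)))*608 = (-518 + (-⅘ + 13/12))*608 = (-518 + 17/60)*608 = -31063/60*608 = -4721576/15 ≈ -3.1477e+5)
(l + g)² = (798 - 4721576/15)² = (-4709606/15)² = 22180388675236/225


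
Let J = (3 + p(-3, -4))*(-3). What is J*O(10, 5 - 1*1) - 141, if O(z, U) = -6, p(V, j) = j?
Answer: -159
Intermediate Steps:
J = 3 (J = (3 - 4)*(-3) = -1*(-3) = 3)
J*O(10, 5 - 1*1) - 141 = 3*(-6) - 141 = -18 - 141 = -159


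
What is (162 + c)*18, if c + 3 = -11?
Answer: 2664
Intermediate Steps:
c = -14 (c = -3 - 11 = -14)
(162 + c)*18 = (162 - 14)*18 = 148*18 = 2664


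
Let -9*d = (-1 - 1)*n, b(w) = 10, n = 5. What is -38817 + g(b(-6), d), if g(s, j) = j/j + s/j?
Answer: -38807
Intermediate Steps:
d = 10/9 (d = -(-1 - 1)*5/9 = -(-2)*5/9 = -1/9*(-10) = 10/9 ≈ 1.1111)
g(s, j) = 1 + s/j
-38817 + g(b(-6), d) = -38817 + (10/9 + 10)/(10/9) = -38817 + (9/10)*(100/9) = -38817 + 10 = -38807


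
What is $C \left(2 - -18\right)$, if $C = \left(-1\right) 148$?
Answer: $-2960$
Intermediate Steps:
$C = -148$
$C \left(2 - -18\right) = - 148 \left(2 - -18\right) = - 148 \left(2 + 18\right) = \left(-148\right) 20 = -2960$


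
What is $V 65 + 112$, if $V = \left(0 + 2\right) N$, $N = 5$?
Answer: $762$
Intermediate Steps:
$V = 10$ ($V = \left(0 + 2\right) 5 = 2 \cdot 5 = 10$)
$V 65 + 112 = 10 \cdot 65 + 112 = 650 + 112 = 762$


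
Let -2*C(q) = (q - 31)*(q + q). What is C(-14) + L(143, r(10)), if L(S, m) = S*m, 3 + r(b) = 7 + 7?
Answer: 943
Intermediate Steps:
r(b) = 11 (r(b) = -3 + (7 + 7) = -3 + 14 = 11)
C(q) = -q*(-31 + q) (C(q) = -(q - 31)*(q + q)/2 = -(-31 + q)*2*q/2 = -q*(-31 + q))
C(-14) + L(143, r(10)) = -14*(31 - 1*(-14)) + 143*11 = -14*(31 + 14) + 1573 = -14*45 + 1573 = -630 + 1573 = 943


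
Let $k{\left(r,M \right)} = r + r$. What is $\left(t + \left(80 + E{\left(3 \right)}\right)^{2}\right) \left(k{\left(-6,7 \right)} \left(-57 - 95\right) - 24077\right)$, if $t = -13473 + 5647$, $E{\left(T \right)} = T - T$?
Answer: $31732778$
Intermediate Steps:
$k{\left(r,M \right)} = 2 r$
$E{\left(T \right)} = 0$
$t = -7826$
$\left(t + \left(80 + E{\left(3 \right)}\right)^{2}\right) \left(k{\left(-6,7 \right)} \left(-57 - 95\right) - 24077\right) = \left(-7826 + \left(80 + 0\right)^{2}\right) \left(2 \left(-6\right) \left(-57 - 95\right) - 24077\right) = \left(-7826 + 80^{2}\right) \left(\left(-12\right) \left(-152\right) - 24077\right) = \left(-7826 + 6400\right) \left(1824 - 24077\right) = \left(-1426\right) \left(-22253\right) = 31732778$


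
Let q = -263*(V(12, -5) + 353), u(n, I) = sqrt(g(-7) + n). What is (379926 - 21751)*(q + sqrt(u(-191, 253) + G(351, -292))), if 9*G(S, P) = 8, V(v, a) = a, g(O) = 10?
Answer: -32781608700 + 358175*sqrt(8 + 9*I*sqrt(181))/3 ≈ -3.2781e+10 + 8.988e+5*I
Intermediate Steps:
u(n, I) = sqrt(10 + n)
G(S, P) = 8/9 (G(S, P) = (1/9)*8 = 8/9)
q = -91524 (q = -263*(-5 + 353) = -263*348 = -91524)
(379926 - 21751)*(q + sqrt(u(-191, 253) + G(351, -292))) = (379926 - 21751)*(-91524 + sqrt(sqrt(10 - 191) + 8/9)) = 358175*(-91524 + sqrt(sqrt(-181) + 8/9)) = 358175*(-91524 + sqrt(I*sqrt(181) + 8/9)) = 358175*(-91524 + sqrt(8/9 + I*sqrt(181))) = -32781608700 + 358175*sqrt(8/9 + I*sqrt(181))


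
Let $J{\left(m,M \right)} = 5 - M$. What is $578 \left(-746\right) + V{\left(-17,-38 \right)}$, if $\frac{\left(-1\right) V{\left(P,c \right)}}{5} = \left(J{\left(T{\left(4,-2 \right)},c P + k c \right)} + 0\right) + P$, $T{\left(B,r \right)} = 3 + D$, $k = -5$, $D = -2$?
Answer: $-426948$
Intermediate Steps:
$T{\left(B,r \right)} = 1$ ($T{\left(B,r \right)} = 3 - 2 = 1$)
$V{\left(P,c \right)} = -25 - 25 c - 5 P + 5 P c$ ($V{\left(P,c \right)} = - 5 \left(\left(\left(5 - \left(c P - 5 c\right)\right) + 0\right) + P\right) = - 5 \left(\left(\left(5 - \left(P c - 5 c\right)\right) + 0\right) + P\right) = - 5 \left(\left(\left(5 - \left(- 5 c + P c\right)\right) + 0\right) + P\right) = - 5 \left(\left(\left(5 + 5 c - P c\right) + 0\right) + P\right) = - 5 \left(\left(5 + 5 c - P c\right) + P\right) = - 5 \left(5 + P + 5 c - P c\right) = -25 - 25 c - 5 P + 5 P c$)
$578 \left(-746\right) + V{\left(-17,-38 \right)} = 578 \left(-746\right) - \left(-60 + 190 \left(-5 - 17\right)\right) = -431188 + \left(-25 + 85 + 5 \left(-38\right) \left(-22\right)\right) = -431188 + \left(-25 + 85 + 4180\right) = -431188 + 4240 = -426948$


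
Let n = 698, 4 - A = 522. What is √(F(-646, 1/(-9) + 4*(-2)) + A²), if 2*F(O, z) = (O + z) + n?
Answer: √9660454/6 ≈ 518.02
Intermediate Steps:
A = -518 (A = 4 - 1*522 = 4 - 522 = -518)
F(O, z) = 349 + O/2 + z/2 (F(O, z) = ((O + z) + 698)/2 = (698 + O + z)/2 = 349 + O/2 + z/2)
√(F(-646, 1/(-9) + 4*(-2)) + A²) = √((349 + (½)*(-646) + (1/(-9) + 4*(-2))/2) + (-518)²) = √((349 - 323 + (-⅑ - 8)/2) + 268324) = √((349 - 323 + (½)*(-73/9)) + 268324) = √((349 - 323 - 73/18) + 268324) = √(395/18 + 268324) = √(4830227/18) = √9660454/6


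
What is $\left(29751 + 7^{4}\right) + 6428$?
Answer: $38580$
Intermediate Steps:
$\left(29751 + 7^{4}\right) + 6428 = \left(29751 + 2401\right) + 6428 = 32152 + 6428 = 38580$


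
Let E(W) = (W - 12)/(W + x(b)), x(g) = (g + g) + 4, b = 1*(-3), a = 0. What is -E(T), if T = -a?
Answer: -6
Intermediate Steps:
T = 0 (T = -1*0 = 0)
b = -3
x(g) = 4 + 2*g (x(g) = 2*g + 4 = 4 + 2*g)
E(W) = (-12 + W)/(-2 + W) (E(W) = (W - 12)/(W + (4 + 2*(-3))) = (-12 + W)/(W + (4 - 6)) = (-12 + W)/(W - 2) = (-12 + W)/(-2 + W))
-E(T) = -(-12 + 0)/(-2 + 0) = -(-12)/(-2) = -(-1)*(-12)/2 = -1*6 = -6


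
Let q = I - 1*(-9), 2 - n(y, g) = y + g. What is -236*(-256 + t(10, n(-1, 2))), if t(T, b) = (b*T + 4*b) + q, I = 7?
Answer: 53336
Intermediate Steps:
n(y, g) = 2 - g - y (n(y, g) = 2 - (y + g) = 2 - (g + y) = 2 + (-g - y) = 2 - g - y)
q = 16 (q = 7 - 1*(-9) = 7 + 9 = 16)
t(T, b) = 16 + 4*b + T*b (t(T, b) = (b*T + 4*b) + 16 = (T*b + 4*b) + 16 = (4*b + T*b) + 16 = 16 + 4*b + T*b)
-236*(-256 + t(10, n(-1, 2))) = -236*(-256 + (16 + 4*(2 - 1*2 - 1*(-1)) + 10*(2 - 1*2 - 1*(-1)))) = -236*(-256 + (16 + 4*(2 - 2 + 1) + 10*(2 - 2 + 1))) = -236*(-256 + (16 + 4*1 + 10*1)) = -236*(-256 + (16 + 4 + 10)) = -236*(-256 + 30) = -236*(-226) = 53336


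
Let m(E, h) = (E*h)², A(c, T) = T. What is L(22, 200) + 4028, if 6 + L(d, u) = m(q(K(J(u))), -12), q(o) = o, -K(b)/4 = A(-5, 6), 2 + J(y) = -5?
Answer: 86966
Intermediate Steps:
J(y) = -7 (J(y) = -2 - 5 = -7)
K(b) = -24 (K(b) = -4*6 = -24)
m(E, h) = E²*h²
L(d, u) = 82938 (L(d, u) = -6 + (-24)²*(-12)² = -6 + 576*144 = -6 + 82944 = 82938)
L(22, 200) + 4028 = 82938 + 4028 = 86966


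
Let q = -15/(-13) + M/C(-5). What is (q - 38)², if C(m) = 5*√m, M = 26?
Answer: 28565881/21125 + 1916*I*√5/25 ≈ 1352.2 + 171.37*I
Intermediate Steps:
q = 15/13 - 26*I*√5/25 (q = -15/(-13) + 26/((5*√(-5))) = -15*(-1/13) + 26/((5*(I*√5))) = 15/13 + 26/((5*I*√5)) = 15/13 + 26*(-I*√5/25) = 15/13 - 26*I*√5/25 ≈ 1.1538 - 2.3255*I)
(q - 38)² = ((15/13 - 26*I*√5/25) - 38)² = (-479/13 - 26*I*√5/25)²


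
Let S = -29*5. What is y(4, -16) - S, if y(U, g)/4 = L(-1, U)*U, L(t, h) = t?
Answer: 129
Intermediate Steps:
y(U, g) = -4*U (y(U, g) = 4*(-U) = -4*U)
S = -145
y(4, -16) - S = -4*4 - 1*(-145) = -16 + 145 = 129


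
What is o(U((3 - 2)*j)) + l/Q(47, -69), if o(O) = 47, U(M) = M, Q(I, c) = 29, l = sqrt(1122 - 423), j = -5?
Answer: 47 + sqrt(699)/29 ≈ 47.912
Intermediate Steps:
l = sqrt(699) ≈ 26.439
o(U((3 - 2)*j)) + l/Q(47, -69) = 47 + sqrt(699)/29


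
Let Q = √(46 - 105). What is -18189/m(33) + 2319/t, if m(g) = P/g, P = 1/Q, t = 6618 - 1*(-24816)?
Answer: 773/10478 - 600237*I*√59 ≈ 0.073774 - 4.6105e+6*I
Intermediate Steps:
Q = I*√59 (Q = √(-59) = I*√59 ≈ 7.6811*I)
t = 31434 (t = 6618 + 24816 = 31434)
P = -I*√59/59 (P = 1/(I*√59) = -I*√59/59 ≈ -0.13019*I)
m(g) = -I*√59/(59*g) (m(g) = (-I*√59/59)/g = -I*√59/(59*g))
-18189/m(33) + 2319/t = -18189*33*I*√59 + 2319/31434 = -18189*33*I*√59 + 2319*(1/31434) = -18189*33*I*√59 + 773/10478 = -600237*I*√59 + 773/10478 = 773/10478 - 600237*I*√59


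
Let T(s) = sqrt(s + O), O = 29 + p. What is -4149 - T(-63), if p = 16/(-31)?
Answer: -4149 - I*sqrt(33170)/31 ≈ -4149.0 - 5.875*I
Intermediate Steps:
p = -16/31 (p = 16*(-1/31) = -16/31 ≈ -0.51613)
O = 883/31 (O = 29 - 16/31 = 883/31 ≈ 28.484)
T(s) = sqrt(883/31 + s) (T(s) = sqrt(s + 883/31) = sqrt(883/31 + s))
-4149 - T(-63) = -4149 - sqrt(27373 + 961*(-63))/31 = -4149 - sqrt(27373 - 60543)/31 = -4149 - sqrt(-33170)/31 = -4149 - I*sqrt(33170)/31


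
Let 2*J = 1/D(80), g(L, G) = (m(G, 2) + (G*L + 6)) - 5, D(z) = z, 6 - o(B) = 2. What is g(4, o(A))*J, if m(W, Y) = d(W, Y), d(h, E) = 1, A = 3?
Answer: 9/80 ≈ 0.11250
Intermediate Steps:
o(B) = 4 (o(B) = 6 - 1*2 = 6 - 2 = 4)
m(W, Y) = 1
g(L, G) = 2 + G*L (g(L, G) = (1 + (G*L + 6)) - 5 = (1 + (6 + G*L)) - 5 = (7 + G*L) - 5 = 2 + G*L)
J = 1/160 (J = (½)/80 = (½)*(1/80) = 1/160 ≈ 0.0062500)
g(4, o(A))*J = (2 + 4*4)*(1/160) = (2 + 16)*(1/160) = 18*(1/160) = 9/80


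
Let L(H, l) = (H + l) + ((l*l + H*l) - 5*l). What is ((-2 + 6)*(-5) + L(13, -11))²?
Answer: 225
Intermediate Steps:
L(H, l) = H + l² - 4*l + H*l (L(H, l) = (H + l) + ((l² + H*l) - 5*l) = (H + l) + (l² - 5*l + H*l) = H + l² - 4*l + H*l)
((-2 + 6)*(-5) + L(13, -11))² = ((-2 + 6)*(-5) + (13 + (-11)² - 4*(-11) + 13*(-11)))² = (4*(-5) + (13 + 121 + 44 - 143))² = (-20 + 35)² = 15² = 225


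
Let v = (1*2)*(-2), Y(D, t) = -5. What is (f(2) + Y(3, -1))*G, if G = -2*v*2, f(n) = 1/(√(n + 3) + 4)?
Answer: -816/11 - 16*√5/11 ≈ -77.434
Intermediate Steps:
v = -4 (v = 2*(-2) = -4)
f(n) = 1/(4 + √(3 + n)) (f(n) = 1/(√(3 + n) + 4) = 1/(4 + √(3 + n)))
G = 16 (G = -2*(-4)*2 = 8*2 = 16)
(f(2) + Y(3, -1))*G = (1/(4 + √(3 + 2)) - 5)*16 = (1/(4 + √5) - 5)*16 = (-5 + 1/(4 + √5))*16 = -80 + 16/(4 + √5)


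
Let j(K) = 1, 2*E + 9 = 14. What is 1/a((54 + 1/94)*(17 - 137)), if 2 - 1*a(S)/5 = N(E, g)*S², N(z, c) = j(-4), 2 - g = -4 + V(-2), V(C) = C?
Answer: -2209/463966699910 ≈ -4.7611e-9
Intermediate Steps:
E = 5/2 (E = -9/2 + (½)*14 = -9/2 + 7 = 5/2 ≈ 2.5000)
g = 8 (g = 2 - (-4 - 2) = 2 - 1*(-6) = 2 + 6 = 8)
N(z, c) = 1
a(S) = 10 - 5*S²
1/a((54 + 1/94)*(17 - 137)) = 1/(10 - 5*(17 - 137)²*(54 + 1/94)²) = 1/(10 - 5*14400*(54 + 1/94)²) = 1/(10 - 5*((5077/94)*(-120))²) = 1/(10 - 5*(-304620/47)²) = 1/(10 - 5*92793344400/2209) = 1/(10 - 463966722000/2209) = 1/(-463966699910/2209) = -2209/463966699910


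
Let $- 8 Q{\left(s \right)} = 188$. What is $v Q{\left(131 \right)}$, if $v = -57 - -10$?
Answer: $\frac{2209}{2} \approx 1104.5$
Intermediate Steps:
$Q{\left(s \right)} = - \frac{47}{2}$ ($Q{\left(s \right)} = \left(- \frac{1}{8}\right) 188 = - \frac{47}{2}$)
$v = -47$ ($v = -57 + 10 = -47$)
$v Q{\left(131 \right)} = \left(-47\right) \left(- \frac{47}{2}\right) = \frac{2209}{2}$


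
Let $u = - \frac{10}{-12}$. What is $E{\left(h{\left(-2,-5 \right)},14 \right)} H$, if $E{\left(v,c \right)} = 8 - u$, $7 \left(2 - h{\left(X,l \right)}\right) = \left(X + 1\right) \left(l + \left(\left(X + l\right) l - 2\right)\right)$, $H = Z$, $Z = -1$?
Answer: $- \frac{43}{6} \approx -7.1667$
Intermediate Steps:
$u = \frac{5}{6}$ ($u = \left(-10\right) \left(- \frac{1}{12}\right) = \frac{5}{6} \approx 0.83333$)
$H = -1$
$h{\left(X,l \right)} = 2 - \frac{\left(1 + X\right) \left(-2 + l + l \left(X + l\right)\right)}{7}$ ($h{\left(X,l \right)} = 2 - \frac{\left(X + 1\right) \left(l + \left(\left(X + l\right) l - 2\right)\right)}{7} = 2 - \frac{\left(1 + X\right) \left(l + \left(l \left(X + l\right) - 2\right)\right)}{7} = 2 - \frac{\left(1 + X\right) \left(l + \left(-2 + l \left(X + l\right)\right)\right)}{7} = 2 - \frac{\left(1 + X\right) \left(-2 + l + l \left(X + l\right)\right)}{7}$)
$E{\left(v,c \right)} = \frac{43}{6}$ ($E{\left(v,c \right)} = 8 - \frac{5}{6} = \frac{43}{6}$)
$E{\left(h{\left(-2,-5 \right)},14 \right)} H = \frac{43}{6} \left(-1\right) = - \frac{43}{6}$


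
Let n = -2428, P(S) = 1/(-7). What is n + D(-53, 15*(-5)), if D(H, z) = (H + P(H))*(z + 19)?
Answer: 548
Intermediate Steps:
P(S) = -⅐
D(H, z) = (19 + z)*(-⅐ + H) (D(H, z) = (H - ⅐)*(z + 19) = (-⅐ + H)*(19 + z) = (19 + z)*(-⅐ + H))
n + D(-53, 15*(-5)) = -2428 + (-19/7 + 19*(-53) - 15*(-5)/7 - 795*(-5)) = -2428 + (-19/7 - 1007 - ⅐*(-75) - 53*(-75)) = -2428 + (-19/7 - 1007 + 75/7 + 3975) = -2428 + 2976 = 548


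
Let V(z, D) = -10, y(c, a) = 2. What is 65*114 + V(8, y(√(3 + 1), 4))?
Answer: 7400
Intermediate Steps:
65*114 + V(8, y(√(3 + 1), 4)) = 65*114 - 10 = 7410 - 10 = 7400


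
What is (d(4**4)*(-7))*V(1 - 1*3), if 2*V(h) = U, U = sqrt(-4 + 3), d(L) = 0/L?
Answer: 0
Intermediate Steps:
d(L) = 0
U = I (U = sqrt(-1) = I ≈ 1.0*I)
V(h) = I/2
(d(4**4)*(-7))*V(1 - 1*3) = (0*(-7))*(I/2) = 0*(I/2) = 0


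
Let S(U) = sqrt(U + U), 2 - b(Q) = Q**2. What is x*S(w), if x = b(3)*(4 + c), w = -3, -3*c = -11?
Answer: -161*I*sqrt(6)/3 ≈ -131.46*I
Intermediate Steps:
c = 11/3 (c = -1/3*(-11) = 11/3 ≈ 3.6667)
b(Q) = 2 - Q**2
x = -161/3 (x = (2 - 1*3**2)*(4 + 11/3) = (2 - 1*9)*(23/3) = (2 - 9)*(23/3) = -7*23/3 = -161/3 ≈ -53.667)
S(U) = sqrt(2)*sqrt(U) (S(U) = sqrt(2*U) = sqrt(2)*sqrt(U))
x*S(w) = -161*sqrt(2)*sqrt(-3)/3 = -161*sqrt(2)*I*sqrt(3)/3 = -161*I*sqrt(6)/3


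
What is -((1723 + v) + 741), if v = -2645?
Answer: 181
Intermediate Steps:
-((1723 + v) + 741) = -((1723 - 2645) + 741) = -(-922 + 741) = -1*(-181) = 181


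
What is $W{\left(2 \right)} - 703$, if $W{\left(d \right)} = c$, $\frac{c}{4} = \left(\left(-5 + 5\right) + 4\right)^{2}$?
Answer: $-639$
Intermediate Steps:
$c = 64$ ($c = 4 \left(\left(-5 + 5\right) + 4\right)^{2} = 4 \left(0 + 4\right)^{2} = 4 \cdot 4^{2} = 4 \cdot 16 = 64$)
$W{\left(d \right)} = 64$
$W{\left(2 \right)} - 703 = 64 - 703 = -639$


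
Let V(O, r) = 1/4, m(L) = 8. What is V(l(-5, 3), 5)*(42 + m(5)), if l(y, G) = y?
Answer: 25/2 ≈ 12.500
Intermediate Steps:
V(O, r) = ¼
V(l(-5, 3), 5)*(42 + m(5)) = (42 + 8)/4 = (¼)*50 = 25/2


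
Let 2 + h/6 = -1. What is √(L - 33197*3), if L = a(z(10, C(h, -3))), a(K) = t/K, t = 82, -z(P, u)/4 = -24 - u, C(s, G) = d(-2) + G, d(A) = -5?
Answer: I*√6373742/8 ≈ 315.58*I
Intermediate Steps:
h = -18 (h = -12 + 6*(-1) = -12 - 6 = -18)
C(s, G) = -5 + G
z(P, u) = 96 + 4*u (z(P, u) = -4*(-24 - u) = 96 + 4*u)
a(K) = 82/K
L = 41/32 (L = 82/(96 + 4*(-5 - 3)) = 82/(96 + 4*(-8)) = 82/(96 - 32) = 82/64 = 82*(1/64) = 41/32 ≈ 1.2813)
√(L - 33197*3) = √(41/32 - 33197*3) = √(41/32 - 99591) = √(-3186871/32) = I*√6373742/8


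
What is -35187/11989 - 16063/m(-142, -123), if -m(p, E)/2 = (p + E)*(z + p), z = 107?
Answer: -460139543/222395950 ≈ -2.0690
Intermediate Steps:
m(p, E) = -2*(107 + p)*(E + p) (m(p, E) = -2*(p + E)*(107 + p) = -2*(E + p)*(107 + p) = -2*(107 + p)*(E + p))
-35187/11989 - 16063/m(-142, -123) = -35187/11989 - 16063/(-214*(-123) - 214*(-142) - 2*(-142)² - 2*(-123)*(-142)) = -35187*1/11989 - 16063/(26322 + 30388 - 2*20164 - 34932) = -35187/11989 - 16063/(26322 + 30388 - 40328 - 34932) = -35187/11989 - 16063/(-18550) = -35187/11989 - 16063*(-1/18550) = -35187/11989 + 16063/18550 = -460139543/222395950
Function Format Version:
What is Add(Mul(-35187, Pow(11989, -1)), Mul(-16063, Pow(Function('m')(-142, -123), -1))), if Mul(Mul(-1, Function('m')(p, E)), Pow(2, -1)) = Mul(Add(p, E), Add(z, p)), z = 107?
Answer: Rational(-460139543, 222395950) ≈ -2.0690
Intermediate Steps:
Function('m')(p, E) = Mul(-2, Add(107, p), Add(E, p)) (Function('m')(p, E) = Mul(-2, Mul(Add(p, E), Add(107, p))) = Mul(-2, Mul(Add(E, p), Add(107, p))) = Mul(-2, Mul(Add(107, p), Add(E, p))) = Mul(-2, Add(107, p), Add(E, p)))
Add(Mul(-35187, Pow(11989, -1)), Mul(-16063, Pow(Function('m')(-142, -123), -1))) = Add(Mul(-35187, Pow(11989, -1)), Mul(-16063, Pow(Add(Mul(-214, -123), Mul(-214, -142), Mul(-2, Pow(-142, 2)), Mul(-2, -123, -142)), -1))) = Add(Mul(-35187, Rational(1, 11989)), Mul(-16063, Pow(Add(26322, 30388, Mul(-2, 20164), -34932), -1))) = Add(Rational(-35187, 11989), Mul(-16063, Pow(Add(26322, 30388, -40328, -34932), -1))) = Add(Rational(-35187, 11989), Mul(-16063, Pow(-18550, -1))) = Add(Rational(-35187, 11989), Mul(-16063, Rational(-1, 18550))) = Add(Rational(-35187, 11989), Rational(16063, 18550)) = Rational(-460139543, 222395950)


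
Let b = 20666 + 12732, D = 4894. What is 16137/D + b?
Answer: 163465949/4894 ≈ 33401.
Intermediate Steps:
b = 33398
16137/D + b = 16137/4894 + 33398 = 163465949/4894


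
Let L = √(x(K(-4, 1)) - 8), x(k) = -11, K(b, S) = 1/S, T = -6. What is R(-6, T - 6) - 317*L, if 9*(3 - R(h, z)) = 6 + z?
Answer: 11/3 - 317*I*√19 ≈ 3.6667 - 1381.8*I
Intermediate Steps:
R(h, z) = 7/3 - z/9 (R(h, z) = 3 - (6 + z)/9 = 3 + (-⅔ - z/9) = 7/3 - z/9)
L = I*√19 (L = √(-11 - 8) = √(-19) = I*√19 ≈ 4.3589*I)
R(-6, T - 6) - 317*L = (7/3 - (-6 - 6)/9) - 317*I*√19 = (7/3 - ⅑*(-12)) - 317*I*√19 = (7/3 + 4/3) - 317*I*√19 = 11/3 - 317*I*√19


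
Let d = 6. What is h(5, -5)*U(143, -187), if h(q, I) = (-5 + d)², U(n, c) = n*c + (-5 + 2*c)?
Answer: -27120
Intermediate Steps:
U(n, c) = -5 + 2*c + c*n (U(n, c) = c*n + (-5 + 2*c) = -5 + 2*c + c*n)
h(q, I) = 1 (h(q, I) = (-5 + 6)² = 1² = 1)
h(5, -5)*U(143, -187) = 1*(-5 + 2*(-187) - 187*143) = 1*(-5 - 374 - 26741) = 1*(-27120) = -27120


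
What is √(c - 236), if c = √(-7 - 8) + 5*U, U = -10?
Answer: √(-286 + I*√15) ≈ 0.1145 + 16.912*I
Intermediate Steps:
c = -50 + I*√15 (c = √(-7 - 8) + 5*(-10) = √(-15) - 50 = I*√15 - 50 = -50 + I*√15 ≈ -50.0 + 3.873*I)
√(c - 236) = √((-50 + I*√15) - 236) = √(-286 + I*√15)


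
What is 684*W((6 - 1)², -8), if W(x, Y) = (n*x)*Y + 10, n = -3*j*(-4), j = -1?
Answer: 1648440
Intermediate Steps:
n = -12 (n = -3*(-1)*(-4) = 3*(-4) = -12)
W(x, Y) = 10 - 12*Y*x (W(x, Y) = (-12*x)*Y + 10 = -12*Y*x + 10 = 10 - 12*Y*x)
684*W((6 - 1)², -8) = 684*(10 - 12*(-8)*(6 - 1)²) = 684*(10 - 12*(-8)*5²) = 684*(10 - 12*(-8)*25) = 684*(10 + 2400) = 684*2410 = 1648440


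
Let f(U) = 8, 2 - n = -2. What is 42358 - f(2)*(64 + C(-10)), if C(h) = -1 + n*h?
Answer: 42174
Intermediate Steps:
n = 4 (n = 2 - 1*(-2) = 2 + 2 = 4)
C(h) = -1 + 4*h
42358 - f(2)*(64 + C(-10)) = 42358 - 8*(64 + (-1 + 4*(-10))) = 42358 - 8*(64 + (-1 - 40)) = 42358 - 8*(64 - 41) = 42358 - 8*23 = 42358 - 1*184 = 42358 - 184 = 42174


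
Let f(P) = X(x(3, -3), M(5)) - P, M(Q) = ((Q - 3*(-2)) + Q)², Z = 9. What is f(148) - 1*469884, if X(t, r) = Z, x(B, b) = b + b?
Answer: -470023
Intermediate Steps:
x(B, b) = 2*b
M(Q) = (6 + 2*Q)² (M(Q) = ((Q + 6) + Q)² = ((6 + Q) + Q)² = (6 + 2*Q)²)
X(t, r) = 9
f(P) = 9 - P
f(148) - 1*469884 = (9 - 1*148) - 1*469884 = (9 - 148) - 469884 = -139 - 469884 = -470023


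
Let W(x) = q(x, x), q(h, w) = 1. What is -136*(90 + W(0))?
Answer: -12376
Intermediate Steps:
W(x) = 1
-136*(90 + W(0)) = -136*(90 + 1) = -136*91 = -12376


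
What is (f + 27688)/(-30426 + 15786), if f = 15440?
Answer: -1797/610 ≈ -2.9459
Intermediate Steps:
(f + 27688)/(-30426 + 15786) = (15440 + 27688)/(-30426 + 15786) = 43128/(-14640) = 43128*(-1/14640) = -1797/610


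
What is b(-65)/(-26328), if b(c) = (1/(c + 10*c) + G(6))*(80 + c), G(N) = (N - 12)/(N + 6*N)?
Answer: 361/4392388 ≈ 8.2188e-5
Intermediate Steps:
G(N) = (-12 + N)/(7*N) (G(N) = (-12 + N)/((7*N)) = (-12 + N)*(1/(7*N)) = (-12 + N)/(7*N))
b(c) = (80 + c)*(-1/7 + 1/(11*c)) (b(c) = (1/(c + 10*c) + (1/7)*(-12 + 6)/6)*(80 + c) = (1/(11*c) + (1/7)*(1/6)*(-6))*(80 + c) = (1/(11*c) - 1/7)*(80 + c) = (-1/7 + 1/(11*c))*(80 + c) = (80 + c)*(-1/7 + 1/(11*c)))
b(-65)/(-26328) = ((1/77)*(560 - 1*(-65)*(873 + 11*(-65)))/(-65))/(-26328) = ((1/77)*(-1/65)*(560 - 1*(-65)*(873 - 715)))*(-1/26328) = ((1/77)*(-1/65)*(560 - 1*(-65)*158))*(-1/26328) = ((1/77)*(-1/65)*(560 + 10270))*(-1/26328) = ((1/77)*(-1/65)*10830)*(-1/26328) = -2166/1001*(-1/26328) = 361/4392388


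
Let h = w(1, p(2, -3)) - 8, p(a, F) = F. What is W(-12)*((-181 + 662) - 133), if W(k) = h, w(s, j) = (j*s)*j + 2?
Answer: 1044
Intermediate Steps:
w(s, j) = 2 + s*j² (w(s, j) = s*j² + 2 = 2 + s*j²)
h = 3 (h = (2 + 1*(-3)²) - 8 = (2 + 1*9) - 8 = (2 + 9) - 8 = 11 - 8 = 3)
W(k) = 3
W(-12)*((-181 + 662) - 133) = 3*((-181 + 662) - 133) = 3*(481 - 133) = 3*348 = 1044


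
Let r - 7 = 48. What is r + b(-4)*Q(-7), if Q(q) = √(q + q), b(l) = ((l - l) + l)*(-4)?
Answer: 55 + 16*I*√14 ≈ 55.0 + 59.867*I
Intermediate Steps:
r = 55 (r = 7 + 48 = 55)
b(l) = -4*l (b(l) = (0 + l)*(-4) = l*(-4) = -4*l)
Q(q) = √2*√q (Q(q) = √(2*q) = √2*√q)
r + b(-4)*Q(-7) = 55 + (-4*(-4))*(√2*√(-7)) = 55 + 16*(√2*(I*√7)) = 55 + 16*(I*√14) = 55 + 16*I*√14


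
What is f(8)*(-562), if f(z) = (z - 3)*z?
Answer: -22480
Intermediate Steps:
f(z) = z*(-3 + z) (f(z) = (-3 + z)*z = z*(-3 + z))
f(8)*(-562) = (8*(-3 + 8))*(-562) = (8*5)*(-562) = 40*(-562) = -22480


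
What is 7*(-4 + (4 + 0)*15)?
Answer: 392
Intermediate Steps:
7*(-4 + (4 + 0)*15) = 7*(-4 + 4*15) = 7*(-4 + 60) = 7*56 = 392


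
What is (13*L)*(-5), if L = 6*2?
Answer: -780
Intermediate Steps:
L = 12
(13*L)*(-5) = (13*12)*(-5) = 156*(-5) = -780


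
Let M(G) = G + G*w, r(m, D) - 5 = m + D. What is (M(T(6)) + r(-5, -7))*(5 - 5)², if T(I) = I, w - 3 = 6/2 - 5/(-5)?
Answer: 0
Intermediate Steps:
w = 7 (w = 3 + (6/2 - 5/(-5)) = 3 + (6*(½) - 5*(-⅕)) = 3 + (3 + 1) = 3 + 4 = 7)
r(m, D) = 5 + D + m (r(m, D) = 5 + (m + D) = 5 + (D + m) = 5 + D + m)
M(G) = 8*G (M(G) = G + G*7 = G + 7*G = 8*G)
(M(T(6)) + r(-5, -7))*(5 - 5)² = (8*6 + (5 - 7 - 5))*(5 - 5)² = (48 - 7)*0² = 41*0 = 0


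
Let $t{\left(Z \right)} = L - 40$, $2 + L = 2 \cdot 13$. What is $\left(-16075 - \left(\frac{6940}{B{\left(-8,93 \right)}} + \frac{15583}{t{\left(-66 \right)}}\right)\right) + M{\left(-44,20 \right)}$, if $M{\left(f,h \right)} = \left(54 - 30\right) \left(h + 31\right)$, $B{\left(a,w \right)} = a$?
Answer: $- \frac{208153}{16} \approx -13010.0$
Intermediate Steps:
$L = 24$ ($L = -2 + 2 \cdot 13 = -2 + 26 = 24$)
$M{\left(f,h \right)} = 744 + 24 h$ ($M{\left(f,h \right)} = 24 \left(31 + h\right) = 744 + 24 h$)
$t{\left(Z \right)} = -16$ ($t{\left(Z \right)} = 24 - 40 = -16$)
$\left(-16075 - \left(\frac{6940}{B{\left(-8,93 \right)}} + \frac{15583}{t{\left(-66 \right)}}\right)\right) + M{\left(-44,20 \right)} = \left(-16075 - \left(- \frac{15583}{16} - \frac{1735}{2}\right)\right) + \left(744 + 24 \cdot 20\right) = \left(-16075 - - \frac{29463}{16}\right) + \left(744 + 480\right) = \left(-16075 + \left(\frac{15583}{16} + \frac{1735}{2}\right)\right) + 1224 = \left(-16075 + \frac{29463}{16}\right) + 1224 = - \frac{227737}{16} + 1224 = - \frac{208153}{16}$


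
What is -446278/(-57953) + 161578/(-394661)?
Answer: 23823513132/3267398419 ≈ 7.2913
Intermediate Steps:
-446278/(-57953) + 161578/(-394661) = -446278*(-1/57953) + 161578*(-1/394661) = 63754/8279 - 161578/394661 = 23823513132/3267398419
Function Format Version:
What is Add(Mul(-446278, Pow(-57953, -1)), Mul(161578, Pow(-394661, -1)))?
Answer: Rational(23823513132, 3267398419) ≈ 7.2913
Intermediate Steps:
Add(Mul(-446278, Pow(-57953, -1)), Mul(161578, Pow(-394661, -1))) = Add(Mul(-446278, Rational(-1, 57953)), Mul(161578, Rational(-1, 394661))) = Add(Rational(63754, 8279), Rational(-161578, 394661)) = Rational(23823513132, 3267398419)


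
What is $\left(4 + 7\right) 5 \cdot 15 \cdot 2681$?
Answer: $2211825$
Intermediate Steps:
$\left(4 + 7\right) 5 \cdot 15 \cdot 2681 = 11 \cdot 5 \cdot 40215 = 55 \cdot 40215 = 2211825$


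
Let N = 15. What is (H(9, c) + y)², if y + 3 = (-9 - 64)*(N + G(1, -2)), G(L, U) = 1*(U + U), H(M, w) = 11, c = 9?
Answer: 632025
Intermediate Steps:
G(L, U) = 2*U (G(L, U) = 1*(2*U) = 2*U)
y = -806 (y = -3 + (-9 - 64)*(15 + 2*(-2)) = -3 - 73*(15 - 4) = -3 - 73*11 = -3 - 803 = -806)
(H(9, c) + y)² = (11 - 806)² = (-795)² = 632025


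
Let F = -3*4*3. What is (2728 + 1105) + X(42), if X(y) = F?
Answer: 3797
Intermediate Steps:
F = -36 (F = -12*3 = -36)
X(y) = -36
(2728 + 1105) + X(42) = (2728 + 1105) - 36 = 3833 - 36 = 3797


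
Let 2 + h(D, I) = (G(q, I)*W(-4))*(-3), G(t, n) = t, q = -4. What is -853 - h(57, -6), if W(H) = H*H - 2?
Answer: -1019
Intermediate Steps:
W(H) = -2 + H**2 (W(H) = H**2 - 2 = -2 + H**2)
h(D, I) = 166 (h(D, I) = -2 - 4*(-2 + (-4)**2)*(-3) = -2 - 4*(-2 + 16)*(-3) = -2 - 4*14*(-3) = -2 - 56*(-3) = -2 + 168 = 166)
-853 - h(57, -6) = -853 - 1*166 = -853 - 166 = -1019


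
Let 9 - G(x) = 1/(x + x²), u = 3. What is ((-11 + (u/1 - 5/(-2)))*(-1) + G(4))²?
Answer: 83521/400 ≈ 208.80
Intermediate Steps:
G(x) = 9 - 1/(x + x²)
((-11 + (u/1 - 5/(-2)))*(-1) + G(4))² = ((-11 + (3/1 - 5/(-2)))*(-1) + (-1 + 9*4 + 9*4²)/(4*(1 + 4)))² = ((-11 + (3*1 - 5*(-½)))*(-1) + (¼)*(-1 + 36 + 9*16)/5)² = ((-11 + (3 + 5/2))*(-1) + (¼)*(⅕)*(-1 + 36 + 144))² = ((-11 + 11/2)*(-1) + (¼)*(⅕)*179)² = (-11/2*(-1) + 179/20)² = (11/2 + 179/20)² = (289/20)² = 83521/400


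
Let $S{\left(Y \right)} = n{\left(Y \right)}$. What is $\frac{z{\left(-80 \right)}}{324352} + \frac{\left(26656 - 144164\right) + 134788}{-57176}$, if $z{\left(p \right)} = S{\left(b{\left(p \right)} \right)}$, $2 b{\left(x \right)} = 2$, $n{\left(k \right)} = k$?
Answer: $- \frac{100084739}{331163392} \approx -0.30222$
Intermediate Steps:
$b{\left(x \right)} = 1$ ($b{\left(x \right)} = \frac{1}{2} \cdot 2 = 1$)
$S{\left(Y \right)} = Y$
$z{\left(p \right)} = 1$
$\frac{z{\left(-80 \right)}}{324352} + \frac{\left(26656 - 144164\right) + 134788}{-57176} = 1 \cdot \frac{1}{324352} + \frac{\left(26656 - 144164\right) + 134788}{-57176} = 1 \cdot \frac{1}{324352} + \left(-117508 + 134788\right) \left(- \frac{1}{57176}\right) = \frac{1}{324352} + 17280 \left(- \frac{1}{57176}\right) = \frac{1}{324352} - \frac{2160}{7147} = - \frac{100084739}{331163392}$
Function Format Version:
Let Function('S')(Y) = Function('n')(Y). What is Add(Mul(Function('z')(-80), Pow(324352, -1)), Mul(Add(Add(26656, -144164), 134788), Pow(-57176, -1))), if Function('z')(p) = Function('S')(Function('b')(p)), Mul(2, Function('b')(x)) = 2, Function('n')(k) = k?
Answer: Rational(-100084739, 331163392) ≈ -0.30222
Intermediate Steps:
Function('b')(x) = 1 (Function('b')(x) = Mul(Rational(1, 2), 2) = 1)
Function('S')(Y) = Y
Function('z')(p) = 1
Add(Mul(Function('z')(-80), Pow(324352, -1)), Mul(Add(Add(26656, -144164), 134788), Pow(-57176, -1))) = Add(Mul(1, Pow(324352, -1)), Mul(Add(Add(26656, -144164), 134788), Pow(-57176, -1))) = Add(Mul(1, Rational(1, 324352)), Mul(Add(-117508, 134788), Rational(-1, 57176))) = Add(Rational(1, 324352), Mul(17280, Rational(-1, 57176))) = Add(Rational(1, 324352), Rational(-2160, 7147)) = Rational(-100084739, 331163392)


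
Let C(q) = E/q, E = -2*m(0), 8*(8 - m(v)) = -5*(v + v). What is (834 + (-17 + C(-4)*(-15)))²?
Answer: 573049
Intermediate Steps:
m(v) = 8 + 5*v/4 (m(v) = 8 - (-5)*(v + v)/8 = 8 - (-5)*2*v/8 = 8 - (-5)*v/4 = 8 + 5*v/4)
E = -16 (E = -2*(8 + (5/4)*0) = -2*(8 + 0) = -2*8 = -16)
C(q) = -16/q
(834 + (-17 + C(-4)*(-15)))² = (834 + (-17 - 16/(-4)*(-15)))² = (834 + (-17 - 16*(-¼)*(-15)))² = (834 + (-17 + 4*(-15)))² = (834 + (-17 - 60))² = (834 - 77)² = 757² = 573049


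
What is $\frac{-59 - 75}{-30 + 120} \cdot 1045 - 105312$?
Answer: $- \frac{961811}{9} \approx -1.0687 \cdot 10^{5}$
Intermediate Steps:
$\frac{-59 - 75}{-30 + 120} \cdot 1045 - 105312 = - \frac{134}{90} \cdot 1045 - 105312 = \left(-134\right) \frac{1}{90} \cdot 1045 - 105312 = \left(- \frac{67}{45}\right) 1045 - 105312 = - \frac{14003}{9} - 105312 = - \frac{961811}{9}$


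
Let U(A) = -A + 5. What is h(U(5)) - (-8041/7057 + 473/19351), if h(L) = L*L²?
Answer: 152263430/136560007 ≈ 1.1150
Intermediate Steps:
U(A) = 5 - A
h(L) = L³
h(U(5)) - (-8041/7057 + 473/19351) = (5 - 1*5)³ - (-8041/7057 + 473/19351) = (5 - 5)³ - (-8041*1/7057 + 473*(1/19351)) = 0³ - (-8041/7057 + 473/19351) = 0 - 1*(-152263430/136560007) = 0 + 152263430/136560007 = 152263430/136560007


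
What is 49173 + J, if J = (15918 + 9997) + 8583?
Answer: 83671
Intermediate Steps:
J = 34498 (J = 25915 + 8583 = 34498)
49173 + J = 49173 + 34498 = 83671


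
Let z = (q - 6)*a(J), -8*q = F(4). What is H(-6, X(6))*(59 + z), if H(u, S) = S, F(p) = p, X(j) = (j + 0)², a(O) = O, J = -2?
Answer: 2592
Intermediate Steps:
X(j) = j²
q = -½ (q = -⅛*4 = -½ ≈ -0.50000)
z = 13 (z = (-½ - 6)*(-2) = -13/2*(-2) = 13)
H(-6, X(6))*(59 + z) = 6²*(59 + 13) = 36*72 = 2592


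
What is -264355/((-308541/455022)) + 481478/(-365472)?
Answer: 7326917744134787/18793849392 ≈ 3.8986e+5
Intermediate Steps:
-264355/((-308541/455022)) + 481478/(-365472) = -264355/((-308541*1/455022)) + 481478*(-1/365472) = -264355/(-102847/151674) - 240739/182736 = -264355*(-151674/102847) - 240739/182736 = 40095780270/102847 - 240739/182736 = 7326917744134787/18793849392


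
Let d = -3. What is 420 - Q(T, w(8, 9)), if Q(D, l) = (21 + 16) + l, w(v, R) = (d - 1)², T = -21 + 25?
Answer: 367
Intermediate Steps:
T = 4
w(v, R) = 16 (w(v, R) = (-3 - 1)² = (-4)² = 16)
Q(D, l) = 37 + l
420 - Q(T, w(8, 9)) = 420 - (37 + 16) = 420 - 1*53 = 420 - 53 = 367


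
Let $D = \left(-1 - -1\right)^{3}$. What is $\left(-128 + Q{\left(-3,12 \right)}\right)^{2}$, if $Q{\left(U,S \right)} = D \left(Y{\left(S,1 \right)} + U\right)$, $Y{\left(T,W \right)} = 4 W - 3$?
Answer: $16384$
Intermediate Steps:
$Y{\left(T,W \right)} = -3 + 4 W$
$D = 0$ ($D = \left(-1 + 1\right)^{3} = 0^{3} = 0$)
$Q{\left(U,S \right)} = 0$ ($Q{\left(U,S \right)} = 0 \left(\left(-3 + 4 \cdot 1\right) + U\right) = 0 \left(\left(-3 + 4\right) + U\right) = 0 \left(1 + U\right) = 0$)
$\left(-128 + Q{\left(-3,12 \right)}\right)^{2} = \left(-128 + 0\right)^{2} = \left(-128\right)^{2} = 16384$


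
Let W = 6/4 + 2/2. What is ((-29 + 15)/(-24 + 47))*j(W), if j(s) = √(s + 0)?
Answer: -7*√10/23 ≈ -0.96243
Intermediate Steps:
W = 5/2 (W = 6*(¼) + 2*(½) = 3/2 + 1 = 5/2 ≈ 2.5000)
j(s) = √s
((-29 + 15)/(-24 + 47))*j(W) = ((-29 + 15)/(-24 + 47))*√(5/2) = (-14/23)*(√10/2) = (-14*1/23)*(√10/2) = -7*√10/23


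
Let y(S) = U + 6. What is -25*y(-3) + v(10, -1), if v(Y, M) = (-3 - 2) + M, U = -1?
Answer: -131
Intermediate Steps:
y(S) = 5 (y(S) = -1 + 6 = 5)
v(Y, M) = -5 + M
-25*y(-3) + v(10, -1) = -25*5 + (-5 - 1) = -125 - 6 = -131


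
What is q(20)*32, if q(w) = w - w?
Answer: 0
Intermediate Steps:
q(w) = 0
q(20)*32 = 0*32 = 0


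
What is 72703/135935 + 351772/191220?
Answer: 3086019724/1299674535 ≈ 2.3745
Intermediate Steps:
72703/135935 + 351772/191220 = 72703*(1/135935) + 351772*(1/191220) = 72703/135935 + 87943/47805 = 3086019724/1299674535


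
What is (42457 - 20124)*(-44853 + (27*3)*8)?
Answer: -987230265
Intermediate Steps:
(42457 - 20124)*(-44853 + (27*3)*8) = 22333*(-44853 + 81*8) = 22333*(-44853 + 648) = 22333*(-44205) = -987230265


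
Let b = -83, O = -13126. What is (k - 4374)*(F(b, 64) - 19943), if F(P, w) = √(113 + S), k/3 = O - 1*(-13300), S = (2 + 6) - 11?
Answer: 76820436 - 3852*√110 ≈ 7.6780e+7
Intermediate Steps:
S = -3 (S = 8 - 11 = -3)
k = 522 (k = 3*(-13126 - 1*(-13300)) = 3*(-13126 + 13300) = 3*174 = 522)
F(P, w) = √110 (F(P, w) = √(113 - 3) = √110)
(k - 4374)*(F(b, 64) - 19943) = (522 - 4374)*(√110 - 19943) = -3852*(-19943 + √110) = 76820436 - 3852*√110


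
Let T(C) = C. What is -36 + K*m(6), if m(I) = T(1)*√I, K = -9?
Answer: -36 - 9*√6 ≈ -58.045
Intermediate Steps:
m(I) = √I (m(I) = 1*√I = √I)
-36 + K*m(6) = -36 - 9*√6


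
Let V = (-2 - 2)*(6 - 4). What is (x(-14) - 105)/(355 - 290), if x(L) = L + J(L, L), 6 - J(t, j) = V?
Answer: -21/13 ≈ -1.6154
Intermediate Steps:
V = -8 (V = -4*2 = -8)
J(t, j) = 14 (J(t, j) = 6 - 1*(-8) = 6 + 8 = 14)
x(L) = 14 + L (x(L) = L + 14 = 14 + L)
(x(-14) - 105)/(355 - 290) = ((14 - 14) - 105)/(355 - 290) = (0 - 105)/65 = -105*1/65 = -21/13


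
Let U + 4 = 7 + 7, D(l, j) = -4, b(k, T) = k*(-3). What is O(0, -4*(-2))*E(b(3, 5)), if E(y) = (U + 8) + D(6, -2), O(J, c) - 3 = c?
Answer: 154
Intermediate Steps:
b(k, T) = -3*k
U = 10 (U = -4 + (7 + 7) = -4 + 14 = 10)
O(J, c) = 3 + c
E(y) = 14 (E(y) = (10 + 8) - 4 = 18 - 4 = 14)
O(0, -4*(-2))*E(b(3, 5)) = (3 - 4*(-2))*14 = (3 + 8)*14 = 11*14 = 154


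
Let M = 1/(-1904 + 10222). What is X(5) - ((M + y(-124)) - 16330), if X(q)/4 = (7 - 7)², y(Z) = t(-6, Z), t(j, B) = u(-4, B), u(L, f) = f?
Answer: 136864371/8318 ≈ 16454.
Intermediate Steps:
t(j, B) = B
y(Z) = Z
X(q) = 0 (X(q) = 4*(7 - 7)² = 4*0² = 4*0 = 0)
M = 1/8318 ≈ 0.00012022
X(5) - ((M + y(-124)) - 16330) = 0 - ((1/8318 - 124) - 16330) = 0 - (-1031431/8318 - 16330) = 0 - 1*(-136864371/8318) = 0 + 136864371/8318 = 136864371/8318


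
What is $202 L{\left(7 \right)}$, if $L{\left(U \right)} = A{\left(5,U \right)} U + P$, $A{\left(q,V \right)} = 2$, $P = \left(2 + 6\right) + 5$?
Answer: $5454$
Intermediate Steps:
$P = 13$ ($P = 8 + 5 = 13$)
$L{\left(U \right)} = 13 + 2 U$ ($L{\left(U \right)} = 2 U + 13 = 13 + 2 U$)
$202 L{\left(7 \right)} = 202 \left(13 + 2 \cdot 7\right) = 202 \left(13 + 14\right) = 202 \cdot 27 = 5454$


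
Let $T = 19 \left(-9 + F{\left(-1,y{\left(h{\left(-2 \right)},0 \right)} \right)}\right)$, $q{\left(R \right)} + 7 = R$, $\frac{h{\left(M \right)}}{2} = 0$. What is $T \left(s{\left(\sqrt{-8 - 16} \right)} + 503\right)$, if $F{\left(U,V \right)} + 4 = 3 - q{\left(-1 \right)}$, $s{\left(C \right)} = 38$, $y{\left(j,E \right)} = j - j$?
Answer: $-20558$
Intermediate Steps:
$h{\left(M \right)} = 0$ ($h{\left(M \right)} = 2 \cdot 0 = 0$)
$y{\left(j,E \right)} = 0$
$q{\left(R \right)} = -7 + R$
$F{\left(U,V \right)} = 7$ ($F{\left(U,V \right)} = -4 + \left(3 - \left(-7 - 1\right)\right) = -4 + \left(3 - -8\right) = -4 + \left(3 + 8\right) = -4 + 11 = 7$)
$T = -38$ ($T = 19 \left(-9 + 7\right) = 19 \left(-2\right) = -38$)
$T \left(s{\left(\sqrt{-8 - 16} \right)} + 503\right) = - 38 \left(38 + 503\right) = \left(-38\right) 541 = -20558$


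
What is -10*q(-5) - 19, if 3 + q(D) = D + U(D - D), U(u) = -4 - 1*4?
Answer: 141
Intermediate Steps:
U(u) = -8 (U(u) = -4 - 4 = -8)
q(D) = -11 + D (q(D) = -3 + (D - 8) = -3 + (-8 + D) = -11 + D)
-10*q(-5) - 19 = -10*(-11 - 5) - 19 = -10*(-16) - 19 = 160 - 19 = 141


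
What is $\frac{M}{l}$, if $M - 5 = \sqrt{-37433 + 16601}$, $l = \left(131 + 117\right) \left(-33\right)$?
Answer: $- \frac{5}{8184} - \frac{i \sqrt{1302}}{2046} \approx -0.00061095 - 0.017636 i$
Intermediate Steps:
$l = -8184$ ($l = 248 \left(-33\right) = -8184$)
$M = 5 + 4 i \sqrt{1302}$ ($M = 5 + \sqrt{-37433 + 16601} = 5 + \sqrt{-20832} = 5 + 4 i \sqrt{1302} \approx 5.0 + 144.33 i$)
$\frac{M}{l} = \frac{5 + 4 i \sqrt{1302}}{-8184} = \left(5 + 4 i \sqrt{1302}\right) \left(- \frac{1}{8184}\right) = - \frac{5}{8184} - \frac{i \sqrt{1302}}{2046}$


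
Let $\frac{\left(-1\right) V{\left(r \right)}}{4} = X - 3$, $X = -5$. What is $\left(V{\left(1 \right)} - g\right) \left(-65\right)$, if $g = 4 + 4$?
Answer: $-1560$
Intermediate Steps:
$g = 8$
$V{\left(r \right)} = 32$ ($V{\left(r \right)} = - 4 \left(-5 - 3\right) = \left(-4\right) \left(-8\right) = 32$)
$\left(V{\left(1 \right)} - g\right) \left(-65\right) = \left(32 - 8\right) \left(-65\right) = 24 \left(-65\right) = -1560$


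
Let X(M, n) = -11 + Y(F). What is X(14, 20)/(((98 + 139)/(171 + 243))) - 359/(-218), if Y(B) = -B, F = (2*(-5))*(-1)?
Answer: -603403/17222 ≈ -35.037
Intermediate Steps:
F = 10 (F = -10*(-1) = 10)
X(M, n) = -21 (X(M, n) = -11 - 1*10 = -11 - 10 = -21)
X(14, 20)/(((98 + 139)/(171 + 243))) - 359/(-218) = -21*(171 + 243)/(98 + 139) - 359/(-218) = -21/(237/414) - 359*(-1/218) = -21/(237*(1/414)) + 359/218 = -21/79/138 + 359/218 = -21*138/79 + 359/218 = -2898/79 + 359/218 = -603403/17222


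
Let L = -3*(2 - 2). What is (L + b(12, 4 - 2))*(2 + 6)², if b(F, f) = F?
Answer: 768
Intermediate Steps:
L = 0 (L = -3*0 = 0)
(L + b(12, 4 - 2))*(2 + 6)² = (0 + 12)*(2 + 6)² = 12*8² = 12*64 = 768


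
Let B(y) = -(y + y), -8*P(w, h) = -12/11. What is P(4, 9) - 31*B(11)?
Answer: 15007/22 ≈ 682.14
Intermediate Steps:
P(w, h) = 3/22 (P(w, h) = -(-3)/(2*11) = -1/8*(-12/11) = 3/22)
B(y) = -2*y
P(4, 9) - 31*B(11) = 3/22 - (-62)*11 = 3/22 - 31*(-22) = 3/22 + 682 = 15007/22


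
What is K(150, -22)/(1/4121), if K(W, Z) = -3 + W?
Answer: 605787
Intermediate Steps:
K(150, -22)/(1/4121) = (-3 + 150)/(1/4121) = 147/(1/4121) = 147*4121 = 605787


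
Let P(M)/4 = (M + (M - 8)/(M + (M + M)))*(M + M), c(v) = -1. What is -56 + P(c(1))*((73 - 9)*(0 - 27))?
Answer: 27592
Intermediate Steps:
P(M) = 8*M*(M + (-8 + M)/(3*M)) (P(M) = 4*((M + (M - 8)/(M + (M + M)))*(M + M)) = 4*((M + (-8 + M)/(M + 2*M))*(2*M)) = 4*((M + (-8 + M)/((3*M)))*(2*M)) = 4*((M + (-8 + M)*(1/(3*M)))*(2*M)) = 4*((M + (-8 + M)/(3*M))*(2*M)) = 4*(2*M*(M + (-8 + M)/(3*M))) = 8*M*(M + (-8 + M)/(3*M)))
-56 + P(c(1))*((73 - 9)*(0 - 27)) = -56 + (-64/3 + 8*(-1)² + (8/3)*(-1))*((73 - 9)*(0 - 27)) = -56 + (-64/3 + 8*1 - 8/3)*(64*(-27)) = -56 + (-64/3 + 8 - 8/3)*(-1728) = -56 - 16*(-1728) = -56 + 27648 = 27592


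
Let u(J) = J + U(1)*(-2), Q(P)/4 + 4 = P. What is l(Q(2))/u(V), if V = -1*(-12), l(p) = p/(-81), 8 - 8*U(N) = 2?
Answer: 16/1701 ≈ 0.0094062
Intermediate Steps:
U(N) = ¾ (U(N) = 1 - ⅛*2 = 1 - ¼ = ¾)
Q(P) = -16 + 4*P
l(p) = -p/81 (l(p) = p*(-1/81) = -p/81)
V = 12
u(J) = -3/2 + J (u(J) = J + (¾)*(-2) = J - 3/2 = -3/2 + J)
l(Q(2))/u(V) = (-(-16 + 4*2)/81)/(-3/2 + 12) = (-(-16 + 8)/81)/(21/2) = -1/81*(-8)*(2/21) = (8/81)*(2/21) = 16/1701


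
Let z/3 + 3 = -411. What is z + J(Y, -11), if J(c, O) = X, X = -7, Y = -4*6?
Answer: -1249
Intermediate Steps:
z = -1242 (z = -9 + 3*(-411) = -9 - 1233 = -1242)
Y = -24
J(c, O) = -7
z + J(Y, -11) = -1242 - 7 = -1249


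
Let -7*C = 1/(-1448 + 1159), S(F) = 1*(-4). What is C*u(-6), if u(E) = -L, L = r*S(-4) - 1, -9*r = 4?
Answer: -1/2601 ≈ -0.00038447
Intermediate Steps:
S(F) = -4
r = -4/9 (r = -⅑*4 = -4/9 ≈ -0.44444)
C = 1/2023 (C = -1/(7*(-1448 + 1159)) = -⅐/(-289) = -⅐*(-1/289) = 1/2023 ≈ 0.00049432)
L = 7/9 (L = -4/9*(-4) - 1 = 16/9 - 1 = 7/9 ≈ 0.77778)
u(E) = -7/9 (u(E) = -1*7/9 = -7/9)
C*u(-6) = (1/2023)*(-7/9) = -1/2601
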